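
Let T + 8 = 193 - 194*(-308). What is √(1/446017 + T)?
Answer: √11923337194435810/446017 ≈ 244.82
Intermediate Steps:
T = 59937 (T = -8 + (193 - 194*(-308)) = -8 + (193 + 59752) = -8 + 59945 = 59937)
√(1/446017 + T) = √(1/446017 + 59937) = √(26732920930/446017) = √11923337194435810/446017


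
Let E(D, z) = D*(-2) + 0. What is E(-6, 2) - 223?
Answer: -211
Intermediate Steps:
E(D, z) = -2*D (E(D, z) = -2*D + 0 = -2*D)
E(-6, 2) - 223 = -2*(-6) - 223 = 12 - 223 = -211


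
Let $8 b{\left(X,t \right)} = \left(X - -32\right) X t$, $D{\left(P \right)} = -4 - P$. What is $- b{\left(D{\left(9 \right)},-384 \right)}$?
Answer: $-11856$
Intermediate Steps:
$b{\left(X,t \right)} = \frac{X t \left(32 + X\right)}{8}$ ($b{\left(X,t \right)} = \frac{\left(X - -32\right) X t}{8} = \frac{\left(X + 32\right) X t}{8} = \frac{\left(32 + X\right) X t}{8} = \frac{X \left(32 + X\right) t}{8} = \frac{X t \left(32 + X\right)}{8}$)
$- b{\left(D{\left(9 \right)},-384 \right)} = - \frac{\left(-4 - 9\right) \left(-384\right) \left(32 - 13\right)}{8} = - \frac{\left(-13\right) \left(-384\right) \left(32 - 13\right)}{8} = - \frac{\left(-13\right) \left(-384\right) 19}{8} = \left(-1\right) 11856 = -11856$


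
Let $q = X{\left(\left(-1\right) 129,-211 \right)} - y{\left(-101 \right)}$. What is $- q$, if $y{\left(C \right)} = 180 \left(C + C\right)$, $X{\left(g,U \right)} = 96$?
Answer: $-36456$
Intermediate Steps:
$y{\left(C \right)} = 360 C$ ($y{\left(C \right)} = 180 \cdot 2 C = 360 C$)
$q = 36456$ ($q = 96 - 360 \left(-101\right) = 96 - -36360 = 96 + 36360 = 36456$)
$- q = \left(-1\right) 36456 = -36456$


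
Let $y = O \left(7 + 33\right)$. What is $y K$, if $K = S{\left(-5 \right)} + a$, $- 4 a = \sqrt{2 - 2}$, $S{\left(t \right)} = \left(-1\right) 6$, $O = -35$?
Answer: $8400$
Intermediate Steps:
$S{\left(t \right)} = -6$
$a = 0$ ($a = - \frac{\sqrt{2 - 2}}{4} = - \frac{\sqrt{0}}{4} = \left(- \frac{1}{4}\right) 0 = 0$)
$y = -1400$ ($y = - 35 \left(7 + 33\right) = \left(-35\right) 40 = -1400$)
$K = -6$ ($K = -6 + 0 = -6$)
$y K = \left(-1400\right) \left(-6\right) = 8400$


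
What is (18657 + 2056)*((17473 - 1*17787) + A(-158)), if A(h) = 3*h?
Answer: -16321844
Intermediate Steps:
(18657 + 2056)*((17473 - 1*17787) + A(-158)) = (18657 + 2056)*((17473 - 1*17787) + 3*(-158)) = 20713*((17473 - 17787) - 474) = 20713*(-314 - 474) = 20713*(-788) = -16321844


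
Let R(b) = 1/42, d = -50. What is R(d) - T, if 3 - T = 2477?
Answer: 103909/42 ≈ 2474.0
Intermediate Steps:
T = -2474 (T = 3 - 1*2477 = 3 - 2477 = -2474)
R(b) = 1/42
R(d) - T = 1/42 - 1*(-2474) = 1/42 + 2474 = 103909/42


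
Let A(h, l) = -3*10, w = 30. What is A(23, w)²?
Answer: 900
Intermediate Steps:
A(h, l) = -30
A(23, w)² = (-30)² = 900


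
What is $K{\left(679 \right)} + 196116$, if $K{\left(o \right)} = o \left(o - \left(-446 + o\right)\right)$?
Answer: $498950$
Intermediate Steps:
$K{\left(o \right)} = 446 o$ ($K{\left(o \right)} = o 446 = 446 o$)
$K{\left(679 \right)} + 196116 = 446 \cdot 679 + 196116 = 302834 + 196116 = 498950$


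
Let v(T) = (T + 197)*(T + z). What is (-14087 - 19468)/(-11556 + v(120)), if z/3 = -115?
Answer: 11185/27627 ≈ 0.40486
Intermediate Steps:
z = -345 (z = 3*(-115) = -345)
v(T) = (-345 + T)*(197 + T) (v(T) = (T + 197)*(T - 345) = (197 + T)*(-345 + T) = (-345 + T)*(197 + T))
(-14087 - 19468)/(-11556 + v(120)) = (-14087 - 19468)/(-11556 + (-67965 + 120² - 148*120)) = -33555/(-11556 + (-67965 + 14400 - 17760)) = -33555/(-11556 - 71325) = -33555/(-82881) = -33555*(-1/82881) = 11185/27627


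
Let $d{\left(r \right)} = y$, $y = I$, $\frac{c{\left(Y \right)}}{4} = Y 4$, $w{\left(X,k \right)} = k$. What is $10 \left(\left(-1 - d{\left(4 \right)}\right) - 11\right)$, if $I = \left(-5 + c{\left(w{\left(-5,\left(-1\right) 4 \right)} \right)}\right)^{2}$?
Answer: $-47730$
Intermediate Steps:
$c{\left(Y \right)} = 16 Y$ ($c{\left(Y \right)} = 4 Y 4 = 4 \cdot 4 Y = 16 Y$)
$I = 4761$ ($I = \left(-5 + 16 \left(\left(-1\right) 4\right)\right)^{2} = \left(-5 + 16 \left(-4\right)\right)^{2} = \left(-5 - 64\right)^{2} = \left(-69\right)^{2} = 4761$)
$y = 4761$
$d{\left(r \right)} = 4761$
$10 \left(\left(-1 - d{\left(4 \right)}\right) - 11\right) = 10 \left(\left(-1 - 4761\right) - 11\right) = 10 \left(-4762 - 11\right) = 10 \left(-4773\right) = -47730$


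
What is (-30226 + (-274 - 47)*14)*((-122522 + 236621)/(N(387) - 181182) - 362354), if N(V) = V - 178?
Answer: 2276812765663520/180973 ≈ 1.2581e+10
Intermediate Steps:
N(V) = -178 + V
(-30226 + (-274 - 47)*14)*((-122522 + 236621)/(N(387) - 181182) - 362354) = (-30226 + (-274 - 47)*14)*((-122522 + 236621)/((-178 + 387) - 181182) - 362354) = (-30226 - 321*14)*(114099/(209 - 181182) - 362354) = (-30226 - 4494)*(114099/(-180973) - 362354) = -34720*(114099*(-1/180973) - 362354) = -34720*(-114099/180973 - 362354) = -34720*(-65576404541/180973) = 2276812765663520/180973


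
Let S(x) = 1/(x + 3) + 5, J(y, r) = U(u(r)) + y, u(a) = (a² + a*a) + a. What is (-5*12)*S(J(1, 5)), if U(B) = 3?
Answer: -2160/7 ≈ -308.57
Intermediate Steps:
u(a) = a + 2*a² (u(a) = (a² + a²) + a = 2*a² + a = a + 2*a²)
J(y, r) = 3 + y
S(x) = 5 + 1/(3 + x) (S(x) = 1/(3 + x) + 5 = 5 + 1/(3 + x))
(-5*12)*S(J(1, 5)) = (-5*12)*((16 + 5*(3 + 1))/(3 + (3 + 1))) = -60*(16 + 5*4)/(3 + 4) = -60*(16 + 20)/7 = -60*36/7 = -2160/7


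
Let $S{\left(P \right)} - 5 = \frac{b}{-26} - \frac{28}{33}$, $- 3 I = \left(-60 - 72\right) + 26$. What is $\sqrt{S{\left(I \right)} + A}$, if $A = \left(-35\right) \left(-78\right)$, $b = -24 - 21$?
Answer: $\frac{\sqrt{2014058046}}{858} \approx 52.306$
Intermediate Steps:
$I = \frac{106}{3}$ ($I = - \frac{\left(-60 - 72\right) + 26}{3} = - \frac{-132 + 26}{3} = \left(- \frac{1}{3}\right) \left(-106\right) = \frac{106}{3} \approx 35.333$)
$b = -45$
$A = 2730$
$S{\left(P \right)} = \frac{5047}{858}$ ($S{\left(P \right)} = 5 - \left(- \frac{45}{26} + \frac{28}{33}\right) = 5 - - \frac{757}{858} = 5 + \left(\frac{45}{26} - \frac{28}{33}\right) = 5 + \frac{757}{858} = \frac{5047}{858}$)
$\sqrt{S{\left(I \right)} + A} = \sqrt{\frac{5047}{858} + 2730} = \sqrt{\frac{2347387}{858}} = \frac{\sqrt{2014058046}}{858}$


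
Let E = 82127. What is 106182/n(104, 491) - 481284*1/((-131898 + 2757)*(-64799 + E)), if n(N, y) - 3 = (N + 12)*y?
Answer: 6601020588847/3540563921412 ≈ 1.8644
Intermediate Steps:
n(N, y) = 3 + y*(12 + N) (n(N, y) = 3 + (N + 12)*y = 3 + (12 + N)*y = 3 + y*(12 + N))
106182/n(104, 491) - 481284*1/((-131898 + 2757)*(-64799 + E)) = 106182/(3 + 12*491 + 104*491) - 481284*1/((-131898 + 2757)*(-64799 + 82127)) = 106182/(3 + 5892 + 51064) - 481284/(17328*(-129141)) = 106182/56959 - 481284/(-2237755248) = 106182*(1/56959) - 481284*(-1/2237755248) = 106182/56959 + 13369/62159868 = 6601020588847/3540563921412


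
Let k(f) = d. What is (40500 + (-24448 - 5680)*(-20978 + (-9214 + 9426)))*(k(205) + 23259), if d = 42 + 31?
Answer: 14598331881936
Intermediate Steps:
d = 73
k(f) = 73
(40500 + (-24448 - 5680)*(-20978 + (-9214 + 9426)))*(k(205) + 23259) = (40500 + (-24448 - 5680)*(-20978 + (-9214 + 9426)))*(73 + 23259) = (40500 - 30128*(-20978 + 212))*23332 = (40500 - 30128*(-20766))*23332 = (40500 + 625638048)*23332 = 625678548*23332 = 14598331881936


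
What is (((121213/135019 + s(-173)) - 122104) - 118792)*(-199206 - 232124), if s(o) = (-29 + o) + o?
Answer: 14051026756234880/135019 ≈ 1.0407e+11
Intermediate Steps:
s(o) = -29 + 2*o
(((121213/135019 + s(-173)) - 122104) - 118792)*(-199206 - 232124) = (((121213/135019 + (-29 + 2*(-173))) - 122104) - 118792)*(-199206 - 232124) = (((121213*(1/135019) + (-29 - 346)) - 122104) - 118792)*(-431330) = (((121213/135019 - 375) - 122104) - 118792)*(-431330) = ((-50510912/135019 - 122104) - 118792)*(-431330) = (-16536870888/135019 - 118792)*(-431330) = -32576047936/135019*(-431330) = 14051026756234880/135019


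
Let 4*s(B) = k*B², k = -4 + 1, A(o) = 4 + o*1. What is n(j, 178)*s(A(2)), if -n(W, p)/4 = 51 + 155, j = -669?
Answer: 22248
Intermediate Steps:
n(W, p) = -824 (n(W, p) = -4*(51 + 155) = -4*206 = -824)
A(o) = 4 + o
k = -3
s(B) = -3*B²/4 (s(B) = (-3*B²)/4 = -3*B²/4)
n(j, 178)*s(A(2)) = -(-618)*(4 + 2)² = -(-618)*6² = -(-618)*36 = -824*(-27) = 22248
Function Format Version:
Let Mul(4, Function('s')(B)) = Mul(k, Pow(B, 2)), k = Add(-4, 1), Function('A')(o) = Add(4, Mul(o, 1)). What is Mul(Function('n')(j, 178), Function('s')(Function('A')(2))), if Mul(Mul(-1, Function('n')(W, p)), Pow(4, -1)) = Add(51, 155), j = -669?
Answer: 22248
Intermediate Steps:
Function('n')(W, p) = -824 (Function('n')(W, p) = Mul(-4, Add(51, 155)) = Mul(-4, 206) = -824)
Function('A')(o) = Add(4, o)
k = -3
Function('s')(B) = Mul(Rational(-3, 4), Pow(B, 2)) (Function('s')(B) = Mul(Rational(1, 4), Mul(-3, Pow(B, 2))) = Mul(Rational(-3, 4), Pow(B, 2)))
Mul(Function('n')(j, 178), Function('s')(Function('A')(2))) = Mul(-824, Mul(Rational(-3, 4), Pow(Add(4, 2), 2))) = Mul(-824, Mul(Rational(-3, 4), Pow(6, 2))) = Mul(-824, Mul(Rational(-3, 4), 36)) = Mul(-824, -27) = 22248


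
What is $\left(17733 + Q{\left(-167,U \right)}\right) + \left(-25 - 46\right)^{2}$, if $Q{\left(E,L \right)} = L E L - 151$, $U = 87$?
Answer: $-1241400$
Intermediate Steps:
$Q{\left(E,L \right)} = -151 + E L^{2}$ ($Q{\left(E,L \right)} = E L L - 151 = E L^{2} - 151 = -151 + E L^{2}$)
$\left(17733 + Q{\left(-167,U \right)}\right) + \left(-25 - 46\right)^{2} = \left(17733 - \left(151 + 167 \cdot 87^{2}\right)\right) + \left(-25 - 46\right)^{2} = \left(17733 - 1264174\right) + \left(-71\right)^{2} = \left(17733 - 1264174\right) + 5041 = -1246441 + 5041 = -1241400$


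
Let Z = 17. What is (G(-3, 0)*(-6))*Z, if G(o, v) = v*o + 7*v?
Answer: 0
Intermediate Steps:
G(o, v) = 7*v + o*v (G(o, v) = o*v + 7*v = 7*v + o*v)
(G(-3, 0)*(-6))*Z = ((0*(7 - 3))*(-6))*17 = ((0*4)*(-6))*17 = (0*(-6))*17 = 0*17 = 0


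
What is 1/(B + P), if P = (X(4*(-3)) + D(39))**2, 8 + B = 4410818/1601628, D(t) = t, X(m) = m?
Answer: 800814/579592303 ≈ 0.0013817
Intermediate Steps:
B = -4201103/800814 (B = -8 + 4410818/1601628 = -8 + 4410818*(1/1601628) = -8 + 2205409/800814 = -4201103/800814 ≈ -5.2460)
P = 729 (P = (4*(-3) + 39)**2 = (-12 + 39)**2 = 27**2 = 729)
1/(B + P) = 1/(-4201103/800814 + 729) = 1/(579592303/800814) = 800814/579592303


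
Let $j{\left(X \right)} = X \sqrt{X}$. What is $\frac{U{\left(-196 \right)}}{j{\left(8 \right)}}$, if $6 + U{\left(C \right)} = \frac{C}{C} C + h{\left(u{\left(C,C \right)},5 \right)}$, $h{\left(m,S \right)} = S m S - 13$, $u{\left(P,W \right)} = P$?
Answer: $- \frac{5115 \sqrt{2}}{32} \approx -226.05$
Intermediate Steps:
$h{\left(m,S \right)} = -13 + m S^{2}$ ($h{\left(m,S \right)} = m S^{2} - 13 = -13 + m S^{2}$)
$U{\left(C \right)} = -19 + 26 C$ ($U{\left(C \right)} = -6 + \left(\frac{C}{C} C + \left(-13 + C 5^{2}\right)\right) = -6 + \left(1 C + \left(-13 + C 25\right)\right) = -6 + \left(C + \left(-13 + 25 C\right)\right) = -6 + \left(-13 + 26 C\right) = -19 + 26 C$)
$j{\left(X \right)} = X^{\frac{3}{2}}$
$\frac{U{\left(-196 \right)}}{j{\left(8 \right)}} = \frac{-19 + 26 \left(-196\right)}{8^{\frac{3}{2}}} = \frac{-19 - 5096}{16 \sqrt{2}} = - 5115 \frac{\sqrt{2}}{32} = - \frac{5115 \sqrt{2}}{32}$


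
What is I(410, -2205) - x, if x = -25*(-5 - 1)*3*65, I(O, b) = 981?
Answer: -28269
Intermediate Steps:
x = 29250 (x = -(-150)*3*65 = -25*(-18)*65 = 450*65 = 29250)
I(410, -2205) - x = 981 - 1*29250 = 981 - 29250 = -28269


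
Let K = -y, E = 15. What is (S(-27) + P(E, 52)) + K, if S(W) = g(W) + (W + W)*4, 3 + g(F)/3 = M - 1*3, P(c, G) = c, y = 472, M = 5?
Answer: -676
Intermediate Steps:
g(F) = -3 (g(F) = -9 + 3*(5 - 1*3) = -9 + 3*(5 - 3) = -9 + 3*2 = -9 + 6 = -3)
S(W) = -3 + 8*W (S(W) = -3 + (W + W)*4 = -3 + (2*W)*4 = -3 + 8*W)
K = -472 (K = -1*472 = -472)
(S(-27) + P(E, 52)) + K = ((-3 + 8*(-27)) + 15) - 472 = ((-3 - 216) + 15) - 472 = (-219 + 15) - 472 = -204 - 472 = -676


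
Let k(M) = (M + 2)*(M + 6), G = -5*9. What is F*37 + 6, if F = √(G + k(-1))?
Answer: 6 + 74*I*√10 ≈ 6.0 + 234.01*I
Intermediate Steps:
G = -45
k(M) = (2 + M)*(6 + M)
F = 2*I*√10 (F = √(-45 + (12 + (-1)² + 8*(-1))) = √(-45 + (12 + 1 - 8)) = √(-45 + 5) = √(-40) = 2*I*√10 ≈ 6.3246*I)
F*37 + 6 = (2*I*√10)*37 + 6 = 74*I*√10 + 6 = 6 + 74*I*√10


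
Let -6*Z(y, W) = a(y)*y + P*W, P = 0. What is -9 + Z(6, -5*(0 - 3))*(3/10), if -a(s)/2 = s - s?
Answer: -9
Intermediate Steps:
a(s) = 0 (a(s) = -2*(s - s) = -2*0 = 0)
Z(y, W) = 0 (Z(y, W) = -(0*y + 0*W)/6 = -(0 + 0)/6 = -1/6*0 = 0)
-9 + Z(6, -5*(0 - 3))*(3/10) = -9 + 0*(3/10) = -9 + 0 = -9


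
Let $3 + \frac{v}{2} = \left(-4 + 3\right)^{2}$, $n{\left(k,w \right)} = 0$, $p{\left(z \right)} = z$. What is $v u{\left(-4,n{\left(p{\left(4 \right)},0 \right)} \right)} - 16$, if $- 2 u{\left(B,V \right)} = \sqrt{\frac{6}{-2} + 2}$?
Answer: $-16 + 2 i \approx -16.0 + 2.0 i$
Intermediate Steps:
$v = -4$ ($v = -6 + 2 \left(-4 + 3\right)^{2} = -6 + 2 \left(-1\right)^{2} = -6 + 2 \cdot 1 = -6 + 2 = -4$)
$u{\left(B,V \right)} = - \frac{i}{2}$ ($u{\left(B,V \right)} = - \frac{\sqrt{\frac{6}{-2} + 2}}{2} = - \frac{\sqrt{6 \left(- \frac{1}{2}\right) + 2}}{2} = - \frac{\sqrt{-3 + 2}}{2} = - \frac{\sqrt{-1}}{2} = - \frac{i}{2}$)
$v u{\left(-4,n{\left(p{\left(4 \right)},0 \right)} \right)} - 16 = - 4 \left(- \frac{i}{2}\right) - 16 = 2 i - 16 = -16 + 2 i$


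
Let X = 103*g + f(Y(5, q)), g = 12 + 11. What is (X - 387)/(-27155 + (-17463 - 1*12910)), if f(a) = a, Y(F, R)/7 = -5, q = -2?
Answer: -649/19176 ≈ -0.033844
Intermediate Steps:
Y(F, R) = -35 (Y(F, R) = 7*(-5) = -35)
g = 23
X = 2334 (X = 103*23 - 35 = 2369 - 35 = 2334)
(X - 387)/(-27155 + (-17463 - 1*12910)) = (2334 - 387)/(-27155 + (-17463 - 1*12910)) = 1947/(-27155 + (-17463 - 12910)) = 1947/(-27155 - 30373) = 1947/(-57528) = 1947*(-1/57528) = -649/19176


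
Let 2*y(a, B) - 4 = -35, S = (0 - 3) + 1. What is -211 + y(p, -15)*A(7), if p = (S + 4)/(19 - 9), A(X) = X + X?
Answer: -428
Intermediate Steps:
A(X) = 2*X
S = -2 (S = -3 + 1 = -2)
p = 1/5 (p = (-2 + 4)/(19 - 9) = 2/10 = 2*(1/10) = 1/5 ≈ 0.20000)
y(a, B) = -31/2 (y(a, B) = 2 + (1/2)*(-35) = 2 - 35/2 = -31/2)
-211 + y(p, -15)*A(7) = -211 - 31*7 = -211 - 31/2*14 = -211 - 217 = -428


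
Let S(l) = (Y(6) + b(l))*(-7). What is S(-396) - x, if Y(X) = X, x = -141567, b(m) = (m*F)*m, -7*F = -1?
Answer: -15291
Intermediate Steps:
F = ⅐ (F = -⅐*(-1) = ⅐ ≈ 0.14286)
b(m) = m²/7 (b(m) = (m*(⅐))*m = (m/7)*m = m²/7)
S(l) = -42 - l² (S(l) = (6 + l²/7)*(-7) = -42 - l²)
S(-396) - x = (-42 - 1*(-396)²) - 1*(-141567) = (-42 - 1*156816) + 141567 = (-42 - 156816) + 141567 = -156858 + 141567 = -15291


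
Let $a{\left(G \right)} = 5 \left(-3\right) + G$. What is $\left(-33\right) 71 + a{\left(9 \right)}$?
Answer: $-2349$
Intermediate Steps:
$a{\left(G \right)} = -15 + G$
$\left(-33\right) 71 + a{\left(9 \right)} = \left(-33\right) 71 + \left(-15 + 9\right) = -2343 - 6 = -2349$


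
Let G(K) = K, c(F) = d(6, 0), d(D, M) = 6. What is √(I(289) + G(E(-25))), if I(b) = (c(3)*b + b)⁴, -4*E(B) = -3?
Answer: √66995174463367/2 ≈ 4.0925e+6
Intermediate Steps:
c(F) = 6
E(B) = ¾ (E(B) = -¼*(-3) = ¾)
I(b) = 2401*b⁴ (I(b) = (6*b + b)⁴ = (7*b)⁴ = 2401*b⁴)
√(I(289) + G(E(-25))) = √(2401*289⁴ + ¾) = √(2401*6975757441 + ¾) = √(16748793615841 + ¾) = √(66995174463367/4) = √66995174463367/2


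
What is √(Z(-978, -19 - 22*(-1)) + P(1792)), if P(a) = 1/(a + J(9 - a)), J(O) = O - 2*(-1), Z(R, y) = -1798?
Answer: I*√217547/11 ≈ 42.402*I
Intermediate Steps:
J(O) = 2 + O (J(O) = O + 2 = 2 + O)
P(a) = 1/11 (P(a) = 1/(a + (2 + (9 - a))) = 1/(a + (11 - a)) = 1/11)
√(Z(-978, -19 - 22*(-1)) + P(1792)) = √(-1798 + 1/11) = √(-19777/11) = I*√217547/11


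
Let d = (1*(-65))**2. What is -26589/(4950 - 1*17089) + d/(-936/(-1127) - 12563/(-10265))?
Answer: 593956718923774/288502041199 ≈ 2058.8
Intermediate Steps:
d = 4225 (d = (-65)**2 = 4225)
-26589/(4950 - 1*17089) + d/(-936/(-1127) - 12563/(-10265)) = -26589/(4950 - 1*17089) + 4225/(-936/(-1127) - 12563/(-10265)) = -26589/(4950 - 17089) + 4225/(-936*(-1/1127) - 12563*(-1/10265)) = -26589/(-12139) + 4225/(936/1127 + 12563/10265) = -26589*(-1/12139) + 4225/(23766541/11568655) = 26589/12139 + 4225*(11568655/23766541) = 26589/12139 + 48877567375/23766541 = 593956718923774/288502041199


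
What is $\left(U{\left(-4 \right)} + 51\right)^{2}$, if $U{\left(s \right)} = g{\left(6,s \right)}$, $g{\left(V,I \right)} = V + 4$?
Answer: $3721$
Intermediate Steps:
$g{\left(V,I \right)} = 4 + V$
$U{\left(s \right)} = 10$ ($U{\left(s \right)} = 4 + 6 = 10$)
$\left(U{\left(-4 \right)} + 51\right)^{2} = \left(10 + 51\right)^{2} = 61^{2} = 3721$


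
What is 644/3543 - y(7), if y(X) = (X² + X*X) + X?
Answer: -371371/3543 ≈ -104.82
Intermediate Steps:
y(X) = X + 2*X² (y(X) = (X² + X²) + X = 2*X² + X = X + 2*X²)
644/3543 - y(7) = 644/3543 - 7*(1 + 2*7) = 644*(1/3543) - 7*(1 + 14) = 644/3543 - 7*15 = 644/3543 - 1*105 = 644/3543 - 105 = -371371/3543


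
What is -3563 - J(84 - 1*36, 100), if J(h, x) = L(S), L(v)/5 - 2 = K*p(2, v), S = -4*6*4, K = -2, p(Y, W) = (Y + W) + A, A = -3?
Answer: -4543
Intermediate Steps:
p(Y, W) = -3 + W + Y (p(Y, W) = (Y + W) - 3 = (W + Y) - 3 = -3 + W + Y)
S = -96 (S = -24*4 = -96)
L(v) = 20 - 10*v (L(v) = 10 + 5*(-2*(-3 + v + 2)) = 10 + 5*(-2*(-1 + v)) = 10 + 5*(2 - 2*v) = 10 + (10 - 10*v) = 20 - 10*v)
J(h, x) = 980 (J(h, x) = 20 - 10*(-96) = 20 + 960 = 980)
-3563 - J(84 - 1*36, 100) = -3563 - 1*980 = -3563 - 980 = -4543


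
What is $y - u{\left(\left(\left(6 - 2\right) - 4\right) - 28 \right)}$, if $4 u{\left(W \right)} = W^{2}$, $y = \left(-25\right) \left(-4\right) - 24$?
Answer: $-120$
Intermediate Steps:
$y = 76$ ($y = 100 - 24 = 76$)
$u{\left(W \right)} = \frac{W^{2}}{4}$
$y - u{\left(\left(\left(6 - 2\right) - 4\right) - 28 \right)} = 76 - \frac{\left(\left(\left(6 - 2\right) - 4\right) - 28\right)^{2}}{4} = 76 - \frac{\left(\left(4 - 4\right) - 28\right)^{2}}{4} = 76 - \frac{\left(0 - 28\right)^{2}}{4} = 76 - \frac{\left(-28\right)^{2}}{4} = 76 - \frac{1}{4} \cdot 784 = 76 - 196 = -120$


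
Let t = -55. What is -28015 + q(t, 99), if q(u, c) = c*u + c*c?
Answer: -23659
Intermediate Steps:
q(u, c) = c**2 + c*u (q(u, c) = c*u + c**2 = c**2 + c*u)
-28015 + q(t, 99) = -28015 + 99*(99 - 55) = -28015 + 99*44 = -28015 + 4356 = -23659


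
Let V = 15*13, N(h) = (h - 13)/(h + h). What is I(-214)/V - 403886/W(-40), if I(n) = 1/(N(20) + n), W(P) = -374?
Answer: 3962442305/3669237 ≈ 1079.9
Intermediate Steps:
N(h) = (-13 + h)/(2*h) (N(h) = (-13 + h)/((2*h)) = (-13 + h)*(1/(2*h)) = (-13 + h)/(2*h))
V = 195
I(n) = 1/(7/40 + n) (I(n) = 1/((½)*(-13 + 20)/20 + n) = 1/((½)*(1/20)*7 + n) = 1/(7/40 + n))
I(-214)/V - 403886/W(-40) = (40/(7 + 40*(-214)))/195 - 403886/(-374) = (40/(7 - 8560))*(1/195) - 403886*(-1/374) = (40/(-8553))*(1/195) + 11879/11 = (40*(-1/8553))*(1/195) + 11879/11 = -40/8553*1/195 + 11879/11 = -8/333567 + 11879/11 = 3962442305/3669237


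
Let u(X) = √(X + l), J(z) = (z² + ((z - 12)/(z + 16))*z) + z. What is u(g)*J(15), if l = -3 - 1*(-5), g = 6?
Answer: 14970*√2/31 ≈ 682.93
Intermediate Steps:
J(z) = z + z² + z*(-12 + z)/(16 + z) (J(z) = (z² + ((-12 + z)/(16 + z))*z) + z = (z² + z*(-12 + z)/(16 + z)) + z = z + z² + z*(-12 + z)/(16 + z))
l = 2 (l = -3 + 5 = 2)
u(X) = √(2 + X) (u(X) = √(X + 2) = √(2 + X))
u(g)*J(15) = √(2 + 6)*(15*(4 + 15² + 18*15)/(16 + 15)) = √8*(15*(4 + 225 + 270)/31) = (2*√2)*(15*(1/31)*499) = (2*√2)*(7485/31) = 14970*√2/31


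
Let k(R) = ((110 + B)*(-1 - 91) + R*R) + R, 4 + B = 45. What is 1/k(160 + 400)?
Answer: 1/300268 ≈ 3.3304e-6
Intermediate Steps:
B = 41 (B = -4 + 45 = 41)
k(R) = -13892 + R + R² (k(R) = ((110 + 41)*(-1 - 91) + R*R) + R = (151*(-92) + R²) + R = (-13892 + R²) + R = -13892 + R + R²)
1/k(160 + 400) = 1/(-13892 + (160 + 400) + (160 + 400)²) = 1/(-13892 + 560 + 560²) = 1/(-13892 + 560 + 313600) = 1/300268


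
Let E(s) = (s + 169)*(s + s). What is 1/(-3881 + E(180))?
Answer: 1/121759 ≈ 8.2129e-6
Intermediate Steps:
E(s) = 2*s*(169 + s) (E(s) = (169 + s)*(2*s) = 2*s*(169 + s))
1/(-3881 + E(180)) = 1/(-3881 + 2*180*(169 + 180)) = 1/(-3881 + 2*180*349) = 1/(-3881 + 125640) = 1/121759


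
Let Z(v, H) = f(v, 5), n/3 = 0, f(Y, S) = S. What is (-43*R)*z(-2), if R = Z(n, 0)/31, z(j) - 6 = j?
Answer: -860/31 ≈ -27.742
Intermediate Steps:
n = 0 (n = 3*0 = 0)
Z(v, H) = 5
z(j) = 6 + j
R = 5/31 ≈ 0.16129
(-43*R)*z(-2) = (-43*5/31)*(6 - 2) = -215/31*4 = -860/31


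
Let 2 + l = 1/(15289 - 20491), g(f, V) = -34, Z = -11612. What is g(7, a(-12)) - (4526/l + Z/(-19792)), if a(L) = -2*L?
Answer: 114716299221/51483940 ≈ 2228.2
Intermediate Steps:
l = -10405/5202 (l = -2 + 1/(15289 - 20491) = -2 + 1/(-5202) = -2 - 1/5202 = -10405/5202 ≈ -2.0002)
g(7, a(-12)) - (4526/l + Z/(-19792)) = -34 - (4526/(-10405/5202) - 11612/(-19792)) = -34 - (4526*(-5202/10405) - 11612*(-1/19792)) = -34 - (-23544252/10405 + 2903/4948) = -34 - 1*(-116466753181/51483940) = -34 + 116466753181/51483940 = 114716299221/51483940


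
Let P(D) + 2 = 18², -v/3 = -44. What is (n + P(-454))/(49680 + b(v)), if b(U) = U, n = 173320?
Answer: 12403/3558 ≈ 3.4859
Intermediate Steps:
v = 132 (v = -3*(-44) = 132)
P(D) = 322 (P(D) = -2 + 18² = -2 + 324 = 322)
(n + P(-454))/(49680 + b(v)) = (173320 + 322)/(49680 + 132) = 173642/49812 = 173642*(1/49812) = 12403/3558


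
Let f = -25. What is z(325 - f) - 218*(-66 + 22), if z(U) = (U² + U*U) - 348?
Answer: 254244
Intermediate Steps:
z(U) = -348 + 2*U² (z(U) = (U² + U²) - 348 = 2*U² - 348 = -348 + 2*U²)
z(325 - f) - 218*(-66 + 22) = (-348 + 2*(325 - 1*(-25))²) - 218*(-66 + 22) = (-348 + 2*(325 + 25)²) - 218*(-44) = (-348 + 2*350²) - 1*(-9592) = (-348 + 2*122500) + 9592 = (-348 + 245000) + 9592 = 244652 + 9592 = 254244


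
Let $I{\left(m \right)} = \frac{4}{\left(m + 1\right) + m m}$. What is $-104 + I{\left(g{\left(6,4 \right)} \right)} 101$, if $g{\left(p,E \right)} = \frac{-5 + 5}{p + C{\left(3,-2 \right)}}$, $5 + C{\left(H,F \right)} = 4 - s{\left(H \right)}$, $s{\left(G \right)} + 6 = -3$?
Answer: $300$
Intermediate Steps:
$s{\left(G \right)} = -9$ ($s{\left(G \right)} = -6 - 3 = -9$)
$C{\left(H,F \right)} = 8$ ($C{\left(H,F \right)} = -5 + \left(4 - -9\right) = -5 + \left(4 + 9\right) = -5 + 13 = 8$)
$g{\left(p,E \right)} = 0$ ($g{\left(p,E \right)} = \frac{-5 + 5}{p + 8} = \frac{0}{8 + p} = 0$)
$I{\left(m \right)} = \frac{4}{1 + m + m^{2}}$ ($I{\left(m \right)} = \frac{4}{\left(1 + m\right) + m^{2}} = \frac{4}{1 + m + m^{2}}$)
$-104 + I{\left(g{\left(6,4 \right)} \right)} 101 = -104 + \frac{4}{1 + 0 + 0^{2}} \cdot 101 = -104 + \frac{4}{1 + 0 + 0} \cdot 101 = -104 + \frac{4}{1} \cdot 101 = -104 + 4 \cdot 1 \cdot 101 = -104 + 4 \cdot 101 = -104 + 404 = 300$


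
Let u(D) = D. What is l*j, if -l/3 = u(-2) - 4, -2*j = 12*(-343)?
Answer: 37044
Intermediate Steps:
j = 2058 (j = -6*(-343) = -½*(-4116) = 2058)
l = 18 (l = -3*(-2 - 4) = -3*(-6) = 18)
l*j = 18*2058 = 37044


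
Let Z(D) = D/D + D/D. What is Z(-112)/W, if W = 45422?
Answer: 1/22711 ≈ 4.4032e-5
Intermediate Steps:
Z(D) = 2 (Z(D) = 1 + 1 = 2)
Z(-112)/W = 2/45422 = 2*(1/45422) = 1/22711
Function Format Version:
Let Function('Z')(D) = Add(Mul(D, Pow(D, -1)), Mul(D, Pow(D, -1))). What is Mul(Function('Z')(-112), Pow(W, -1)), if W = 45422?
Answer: Rational(1, 22711) ≈ 4.4032e-5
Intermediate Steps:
Function('Z')(D) = 2 (Function('Z')(D) = Add(1, 1) = 2)
Mul(Function('Z')(-112), Pow(W, -1)) = Mul(2, Pow(45422, -1)) = Mul(2, Rational(1, 45422)) = Rational(1, 22711)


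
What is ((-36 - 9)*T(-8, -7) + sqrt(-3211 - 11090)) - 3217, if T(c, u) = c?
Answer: -2857 + 3*I*sqrt(1589) ≈ -2857.0 + 119.59*I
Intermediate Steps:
((-36 - 9)*T(-8, -7) + sqrt(-3211 - 11090)) - 3217 = ((-36 - 9)*(-8) + sqrt(-3211 - 11090)) - 3217 = (-45*(-8) + sqrt(-14301)) - 3217 = (360 + 3*I*sqrt(1589)) - 3217 = -2857 + 3*I*sqrt(1589)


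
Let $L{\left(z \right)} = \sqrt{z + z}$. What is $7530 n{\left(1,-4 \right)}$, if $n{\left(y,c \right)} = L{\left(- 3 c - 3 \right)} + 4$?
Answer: $30120 + 22590 \sqrt{2} \approx 62067.0$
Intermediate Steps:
$L{\left(z \right)} = \sqrt{2} \sqrt{z}$ ($L{\left(z \right)} = \sqrt{2 z} = \sqrt{2} \sqrt{z}$)
$n{\left(y,c \right)} = 4 + \sqrt{2} \sqrt{-3 - 3 c}$ ($n{\left(y,c \right)} = \sqrt{2} \sqrt{- 3 c - 3} + 4 = \sqrt{2} \sqrt{-3 - 3 c} + 4 = 4 + \sqrt{2} \sqrt{-3 - 3 c}$)
$7530 n{\left(1,-4 \right)} = 7530 \left(4 + \sqrt{-6 - -24}\right) = 7530 \left(4 + \sqrt{-6 + 24}\right) = 7530 \left(4 + \sqrt{18}\right) = 7530 \left(4 + 3 \sqrt{2}\right) = 30120 + 22590 \sqrt{2}$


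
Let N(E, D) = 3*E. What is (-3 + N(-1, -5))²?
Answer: 36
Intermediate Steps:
(-3 + N(-1, -5))² = (-3 + 3*(-1))² = (-3 - 3)² = (-6)² = 36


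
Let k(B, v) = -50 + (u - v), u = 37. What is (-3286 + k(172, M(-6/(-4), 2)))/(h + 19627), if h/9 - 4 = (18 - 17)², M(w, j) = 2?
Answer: -3301/19672 ≈ -0.16780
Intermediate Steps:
k(B, v) = -13 - v (k(B, v) = -50 + (37 - v) = -13 - v)
h = 45 (h = 36 + 9*(18 - 17)² = 36 + 9*1² = 36 + 9*1 = 36 + 9 = 45)
(-3286 + k(172, M(-6/(-4), 2)))/(h + 19627) = (-3286 + (-13 - 1*2))/(45 + 19627) = (-3286 + (-13 - 2))/19672 = (-3286 - 15)*(1/19672) = -3301*1/19672 = -3301/19672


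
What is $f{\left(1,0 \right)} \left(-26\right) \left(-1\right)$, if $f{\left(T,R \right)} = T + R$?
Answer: $26$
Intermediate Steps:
$f{\left(T,R \right)} = R + T$
$f{\left(1,0 \right)} \left(-26\right) \left(-1\right) = \left(0 + 1\right) \left(-26\right) \left(-1\right) = 1 \left(-26\right) \left(-1\right) = \left(-26\right) \left(-1\right) = 26$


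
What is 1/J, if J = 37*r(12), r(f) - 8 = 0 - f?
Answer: -1/148 ≈ -0.0067568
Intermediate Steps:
r(f) = 8 - f (r(f) = 8 + (0 - f) = 8 - f)
J = -148 (J = 37*(8 - 1*12) = 37*(8 - 12) = 37*(-4) = -148)
1/J = 1/(-148) = -1/148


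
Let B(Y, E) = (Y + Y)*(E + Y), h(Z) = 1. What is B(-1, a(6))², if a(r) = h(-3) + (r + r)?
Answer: 576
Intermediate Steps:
a(r) = 1 + 2*r (a(r) = 1 + (r + r) = 1 + 2*r)
B(Y, E) = 2*Y*(E + Y) (B(Y, E) = (2*Y)*(E + Y) = 2*Y*(E + Y))
B(-1, a(6))² = (2*(-1)*((1 + 2*6) - 1))² = (2*(-1)*((1 + 12) - 1))² = (2*(-1)*(13 - 1))² = (2*(-1)*12)² = (-24)² = 576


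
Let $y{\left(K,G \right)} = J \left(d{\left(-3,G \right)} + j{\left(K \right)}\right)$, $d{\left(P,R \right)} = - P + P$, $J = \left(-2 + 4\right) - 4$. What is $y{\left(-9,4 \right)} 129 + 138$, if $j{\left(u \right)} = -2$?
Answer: $654$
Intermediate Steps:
$J = -2$ ($J = 2 - 4 = -2$)
$d{\left(P,R \right)} = 0$
$y{\left(K,G \right)} = 4$ ($y{\left(K,G \right)} = - 2 \left(0 - 2\right) = \left(-2\right) \left(-2\right) = 4$)
$y{\left(-9,4 \right)} 129 + 138 = 4 \cdot 129 + 138 = 516 + 138 = 654$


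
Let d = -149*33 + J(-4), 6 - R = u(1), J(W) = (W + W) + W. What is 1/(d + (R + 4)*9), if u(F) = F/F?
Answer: -1/4848 ≈ -0.00020627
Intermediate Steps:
u(F) = 1
J(W) = 3*W (J(W) = 2*W + W = 3*W)
R = 5 (R = 6 - 1*1 = 6 - 1 = 5)
d = -4929 (d = -149*33 + 3*(-4) = -4917 - 12 = -4929)
1/(d + (R + 4)*9) = 1/(-4929 + (5 + 4)*9) = 1/(-4929 + 9*9) = 1/(-4929 + 81) = 1/(-4848) = -1/4848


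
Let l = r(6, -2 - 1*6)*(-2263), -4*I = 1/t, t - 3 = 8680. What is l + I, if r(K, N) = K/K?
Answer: -78598517/34732 ≈ -2263.0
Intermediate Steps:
t = 8683 (t = 3 + 8680 = 8683)
r(K, N) = 1
I = -1/34732 (I = -1/4/8683 = -1/4*1/8683 = -1/34732 ≈ -2.8792e-5)
l = -2263 (l = 1*(-2263) = -2263)
l + I = -2263 - 1/34732 = -78598517/34732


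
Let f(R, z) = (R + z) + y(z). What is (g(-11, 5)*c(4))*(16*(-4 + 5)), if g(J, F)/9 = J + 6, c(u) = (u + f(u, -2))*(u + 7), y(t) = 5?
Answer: -87120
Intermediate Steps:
f(R, z) = 5 + R + z (f(R, z) = (R + z) + 5 = 5 + R + z)
c(u) = (3 + 2*u)*(7 + u) (c(u) = (u + (5 + u - 2))*(u + 7) = (u + (3 + u))*(7 + u) = (3 + 2*u)*(7 + u))
g(J, F) = 54 + 9*J (g(J, F) = 9*(J + 6) = 9*(6 + J) = 54 + 9*J)
(g(-11, 5)*c(4))*(16*(-4 + 5)) = ((54 + 9*(-11))*(21 + 2*4**2 + 17*4))*(16*(-4 + 5)) = ((54 - 99)*(21 + 2*16 + 68))*(16*1) = -45*(21 + 32 + 68)*16 = -45*121*16 = -5445*16 = -87120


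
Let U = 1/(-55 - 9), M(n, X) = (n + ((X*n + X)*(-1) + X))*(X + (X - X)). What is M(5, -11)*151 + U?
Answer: -6378241/64 ≈ -99660.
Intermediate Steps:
M(n, X) = X*(n - X*n) (M(n, X) = (n + ((X + X*n)*(-1) + X))*(X + 0) = (n + ((-X - X*n) + X))*X = (n - X*n)*X = X*(n - X*n))
U = -1/64 (U = 1/(-64) = -1/64 ≈ -0.015625)
M(5, -11)*151 + U = -11*5*(1 - 1*(-11))*151 - 1/64 = -11*5*(1 + 11)*151 - 1/64 = -11*5*12*151 - 1/64 = -660*151 - 1/64 = -99660 - 1/64 = -6378241/64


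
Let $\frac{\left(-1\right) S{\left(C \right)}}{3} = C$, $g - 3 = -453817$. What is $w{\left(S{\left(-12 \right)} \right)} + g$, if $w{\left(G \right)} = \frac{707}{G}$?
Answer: $- \frac{16336597}{36} \approx -4.5379 \cdot 10^{5}$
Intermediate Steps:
$g = -453814$ ($g = 3 - 453817 = -453814$)
$S{\left(C \right)} = - 3 C$
$w{\left(S{\left(-12 \right)} \right)} + g = \frac{707}{\left(-3\right) \left(-12\right)} - 453814 = \frac{707}{36} - 453814 = - \frac{16336597}{36}$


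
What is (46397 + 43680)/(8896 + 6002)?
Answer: 6929/1146 ≈ 6.0462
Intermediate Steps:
(46397 + 43680)/(8896 + 6002) = 90077/14898 = 90077*(1/14898) = 6929/1146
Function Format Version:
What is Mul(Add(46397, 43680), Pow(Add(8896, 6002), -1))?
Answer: Rational(6929, 1146) ≈ 6.0462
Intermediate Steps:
Mul(Add(46397, 43680), Pow(Add(8896, 6002), -1)) = Mul(90077, Pow(14898, -1)) = Mul(90077, Rational(1, 14898)) = Rational(6929, 1146)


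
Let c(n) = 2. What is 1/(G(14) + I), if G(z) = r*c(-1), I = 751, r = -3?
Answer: 1/745 ≈ 0.0013423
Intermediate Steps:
G(z) = -6 (G(z) = -3*2 = -6)
1/(G(14) + I) = 1/(-6 + 751) = 1/745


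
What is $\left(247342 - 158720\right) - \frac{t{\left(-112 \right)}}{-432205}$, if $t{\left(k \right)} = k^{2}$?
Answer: $\frac{38302884054}{432205} \approx 88622.0$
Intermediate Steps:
$\left(247342 - 158720\right) - \frac{t{\left(-112 \right)}}{-432205} = \left(247342 - 158720\right) - \frac{\left(-112\right)^{2}}{-432205} = \left(247342 - 158720\right) - 12544 \left(- \frac{1}{432205}\right) = 88622 - - \frac{12544}{432205} = 88622 + \frac{12544}{432205} = \frac{38302884054}{432205}$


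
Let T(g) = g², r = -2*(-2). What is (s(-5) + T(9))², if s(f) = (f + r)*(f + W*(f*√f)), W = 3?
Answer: 6271 + 2580*I*√5 ≈ 6271.0 + 5769.1*I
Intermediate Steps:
r = 4
s(f) = (4 + f)*(f + 3*f^(3/2)) (s(f) = (f + 4)*(f + 3*(f*√f)) = (4 + f)*(f + 3*f^(3/2)))
(s(-5) + T(9))² = (((-5)² + 3*(-5)^(5/2) + 4*(-5) + 12*(-5)^(3/2)) + 9²)² = ((25 + 3*(25*I*√5) - 20 + 12*(-5*I*√5)) + 81)² = ((25 + 75*I*√5 - 20 - 60*I*√5) + 81)² = ((5 + 15*I*√5) + 81)² = (86 + 15*I*√5)²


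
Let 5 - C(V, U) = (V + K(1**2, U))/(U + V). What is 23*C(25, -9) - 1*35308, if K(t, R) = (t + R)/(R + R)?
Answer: -5073059/144 ≈ -35230.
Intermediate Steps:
K(t, R) = (R + t)/(2*R) (K(t, R) = (R + t)/((2*R)) = (R + t)*(1/(2*R)) = (R + t)/(2*R))
C(V, U) = 5 - (V + (1 + U)/(2*U))/(U + V) (C(V, U) = 5 - (V + (U + 1**2)/(2*U))/(U + V) = 5 - (V + (U + 1)/(2*U))/(U + V) = 5 - (V + (1 + U)/(2*U))/(U + V))
23*C(25, -9) - 1*35308 = 23*((1/2)*(-1 - 1*(-9) + 2*(-9)*(4*25 + 5*(-9)))/(-9*(-9 + 25))) - 1*35308 = 23*((1/2)*(-1/9)*(-1 + 9 + 2*(-9)*(100 - 45))/16) - 35308 = 23*((1/2)*(-1/9)*(1/16)*(-1 + 9 + 2*(-9)*55)) - 35308 = 23*((1/2)*(-1/9)*(1/16)*(-1 + 9 - 990)) - 35308 = 23*((1/2)*(-1/9)*(1/16)*(-982)) - 35308 = 23*(491/144) - 35308 = 11293/144 - 35308 = -5073059/144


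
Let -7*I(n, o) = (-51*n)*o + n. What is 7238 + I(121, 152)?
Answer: 988537/7 ≈ 1.4122e+5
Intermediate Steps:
I(n, o) = -n/7 + 51*n*o/7 (I(n, o) = -((-51*n)*o + n)/7 = -(-51*n*o + n)/7 = -(n - 51*n*o)/7 = -n/7 + 51*n*o/7)
7238 + I(121, 152) = 7238 + (⅐)*121*(-1 + 51*152) = 7238 + (⅐)*121*(-1 + 7752) = 7238 + (⅐)*121*7751 = 7238 + 937871/7 = 988537/7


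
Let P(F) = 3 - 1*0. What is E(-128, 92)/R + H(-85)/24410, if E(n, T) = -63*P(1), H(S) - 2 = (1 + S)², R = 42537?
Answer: 49268776/173054695 ≈ 0.28470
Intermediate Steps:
P(F) = 3 (P(F) = 3 + 0 = 3)
H(S) = 2 + (1 + S)²
E(n, T) = -189 (E(n, T) = -63*3 = -189)
E(-128, 92)/R + H(-85)/24410 = -189/42537 + (2 + (1 - 85)²)/24410 = -189*1/42537 + (2 + (-84)²)*(1/24410) = -63/14179 + (2 + 7056)*(1/24410) = -63/14179 + 7058*(1/24410) = -63/14179 + 3529/12205 = 49268776/173054695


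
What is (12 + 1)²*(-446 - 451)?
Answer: -151593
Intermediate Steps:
(12 + 1)²*(-446 - 451) = 13²*(-897) = 169*(-897) = -151593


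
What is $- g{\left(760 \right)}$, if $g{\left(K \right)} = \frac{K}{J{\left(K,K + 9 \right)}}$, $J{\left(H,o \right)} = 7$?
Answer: $- \frac{760}{7} \approx -108.57$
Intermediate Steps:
$g{\left(K \right)} = \frac{K}{7}$
$- g{\left(760 \right)} = - \frac{760}{7}$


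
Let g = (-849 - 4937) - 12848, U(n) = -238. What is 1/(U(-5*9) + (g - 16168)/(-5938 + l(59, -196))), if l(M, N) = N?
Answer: -3067/712545 ≈ -0.0043043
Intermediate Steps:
g = -18634 (g = -5786 - 12848 = -18634)
1/(U(-5*9) + (g - 16168)/(-5938 + l(59, -196))) = 1/(-238 + (-18634 - 16168)/(-5938 - 196)) = 1/(-238 - 34802/(-6134)) = 1/(-238 - 34802*(-1/6134)) = 1/(-238 + 17401/3067) = 1/(-712545/3067) = -3067/712545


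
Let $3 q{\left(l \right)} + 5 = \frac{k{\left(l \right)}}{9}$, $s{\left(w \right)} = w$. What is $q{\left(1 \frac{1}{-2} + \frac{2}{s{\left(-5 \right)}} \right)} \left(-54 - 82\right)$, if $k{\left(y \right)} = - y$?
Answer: $\frac{3332}{15} \approx 222.13$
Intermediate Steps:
$q{\left(l \right)} = - \frac{5}{3} - \frac{l}{27}$ ($q{\left(l \right)} = - \frac{5}{3} + \frac{- l \frac{1}{9}}{3} = - \frac{5}{3} + \frac{\left(- \frac{1}{9}\right) l}{3} = - \frac{5}{3} - \frac{l}{27}$)
$q{\left(1 \frac{1}{-2} + \frac{2}{s{\left(-5 \right)}} \right)} \left(-54 - 82\right) = \left(- \frac{5}{3} - \frac{1 \frac{1}{-2} + \frac{2}{-5}}{27}\right) \left(-54 - 82\right) = \left(- \frac{5}{3} - \frac{1 \left(- \frac{1}{2}\right) + 2 \left(- \frac{1}{5}\right)}{27}\right) \left(-136\right) = \left(- \frac{5}{3} - \frac{- \frac{1}{2} - \frac{2}{5}}{27}\right) \left(-136\right) = \left(- \frac{5}{3} - - \frac{1}{30}\right) \left(-136\right) = \left(- \frac{5}{3} + \frac{1}{30}\right) \left(-136\right) = \left(- \frac{49}{30}\right) \left(-136\right) = \frac{3332}{15}$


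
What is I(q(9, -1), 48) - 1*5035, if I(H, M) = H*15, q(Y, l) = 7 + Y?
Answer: -4795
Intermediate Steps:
I(H, M) = 15*H
I(q(9, -1), 48) - 1*5035 = 15*(7 + 9) - 1*5035 = 15*16 - 5035 = 240 - 5035 = -4795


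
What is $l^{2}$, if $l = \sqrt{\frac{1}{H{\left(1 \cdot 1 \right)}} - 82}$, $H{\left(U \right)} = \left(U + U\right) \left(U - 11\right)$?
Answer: $- \frac{1641}{20} \approx -82.05$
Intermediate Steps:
$H{\left(U \right)} = 2 U \left(-11 + U\right)$
$l = \frac{i \sqrt{8205}}{10}$ ($l = \sqrt{\frac{1}{2 \cdot 1 \cdot 1 \left(-11 + 1 \cdot 1\right)} - 82} = \sqrt{\frac{1}{2 \cdot 1 \left(-11 + 1\right)} - 82} = \sqrt{\frac{1}{2 \cdot 1 \left(-10\right)} - 82} = \sqrt{\frac{1}{-20} - 82} = \sqrt{- \frac{1}{20} - 82} = \sqrt{- \frac{1641}{20}} = \frac{i \sqrt{8205}}{10} \approx 9.0582 i$)
$l^{2} = \left(\frac{i \sqrt{8205}}{10}\right)^{2} = - \frac{1641}{20}$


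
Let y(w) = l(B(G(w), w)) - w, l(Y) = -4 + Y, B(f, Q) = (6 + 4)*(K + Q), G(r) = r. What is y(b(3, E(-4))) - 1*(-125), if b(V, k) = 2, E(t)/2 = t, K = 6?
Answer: 199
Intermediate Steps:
E(t) = 2*t
B(f, Q) = 60 + 10*Q (B(f, Q) = (6 + 4)*(6 + Q) = 10*(6 + Q) = 60 + 10*Q)
y(w) = 56 + 9*w (y(w) = (-4 + (60 + 10*w)) - w = (56 + 10*w) - w = 56 + 9*w)
y(b(3, E(-4))) - 1*(-125) = (56 + 9*2) - 1*(-125) = (56 + 18) + 125 = 74 + 125 = 199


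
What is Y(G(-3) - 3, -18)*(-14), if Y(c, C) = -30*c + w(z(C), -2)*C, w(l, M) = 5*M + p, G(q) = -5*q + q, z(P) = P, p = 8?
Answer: 3276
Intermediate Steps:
G(q) = -4*q
w(l, M) = 8 + 5*M (w(l, M) = 5*M + 8 = 8 + 5*M)
Y(c, C) = -30*c - 2*C (Y(c, C) = -30*c + (8 + 5*(-2))*C = -30*c + (8 - 10)*C = -30*c - 2*C)
Y(G(-3) - 3, -18)*(-14) = (-30*(-4*(-3) - 3) - 2*(-18))*(-14) = (-30*(12 - 3) + 36)*(-14) = (-30*9 + 36)*(-14) = (-270 + 36)*(-14) = -234*(-14) = 3276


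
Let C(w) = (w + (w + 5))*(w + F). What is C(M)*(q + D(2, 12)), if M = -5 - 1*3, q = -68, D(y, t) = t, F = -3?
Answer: -6776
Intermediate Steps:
M = -8 (M = -5 - 3 = -8)
C(w) = (-3 + w)*(5 + 2*w) (C(w) = (w + (w + 5))*(w - 3) = (w + (5 + w))*(-3 + w) = (5 + 2*w)*(-3 + w) = (-3 + w)*(5 + 2*w))
C(M)*(q + D(2, 12)) = (-15 - 1*(-8) + 2*(-8)**2)*(-68 + 12) = (-15 + 8 + 2*64)*(-56) = (-15 + 8 + 128)*(-56) = 121*(-56) = -6776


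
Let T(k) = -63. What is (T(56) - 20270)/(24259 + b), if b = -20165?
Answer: -20333/4094 ≈ -4.9665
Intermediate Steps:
(T(56) - 20270)/(24259 + b) = (-63 - 20270)/(24259 - 20165) = -20333/4094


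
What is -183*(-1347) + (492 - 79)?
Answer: 246914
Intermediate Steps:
-183*(-1347) + (492 - 79) = 246501 + 413 = 246914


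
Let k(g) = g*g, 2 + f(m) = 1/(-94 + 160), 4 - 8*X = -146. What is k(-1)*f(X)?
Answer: -131/66 ≈ -1.9848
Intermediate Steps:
X = 75/4 (X = ½ - ⅛*(-146) = ½ + 73/4 = 75/4 ≈ 18.750)
f(m) = -131/66 (f(m) = -2 + 1/(-94 + 160) = -2 + 1/66 = -131/66)
k(g) = g²
k(-1)*f(X) = (-1)²*(-131/66) = 1*(-131/66) = -131/66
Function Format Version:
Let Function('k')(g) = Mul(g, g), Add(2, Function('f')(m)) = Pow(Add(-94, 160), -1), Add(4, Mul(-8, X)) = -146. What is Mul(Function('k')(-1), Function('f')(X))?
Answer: Rational(-131, 66) ≈ -1.9848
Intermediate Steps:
X = Rational(75, 4) (X = Add(Rational(1, 2), Mul(Rational(-1, 8), -146)) = Add(Rational(1, 2), Rational(73, 4)) = Rational(75, 4) ≈ 18.750)
Function('f')(m) = Rational(-131, 66) (Function('f')(m) = Add(-2, Pow(Add(-94, 160), -1)) = Add(-2, Pow(66, -1)) = Add(-2, Rational(1, 66)) = Rational(-131, 66))
Function('k')(g) = Pow(g, 2)
Mul(Function('k')(-1), Function('f')(X)) = Mul(Pow(-1, 2), Rational(-131, 66)) = Mul(1, Rational(-131, 66)) = Rational(-131, 66)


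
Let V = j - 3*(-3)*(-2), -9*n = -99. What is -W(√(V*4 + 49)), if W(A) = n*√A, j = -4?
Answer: -11*39^(¼)*√I ≈ -19.438 - 19.438*I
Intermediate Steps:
n = 11 (n = -⅑*(-99) = 11)
V = -22 (V = -4 - 3*(-3)*(-2) = -4 + 9*(-2) = -4 - 18 = -22)
W(A) = 11*√A
-W(√(V*4 + 49)) = -11*√(√(-22*4 + 49)) = -11*√(√(-88 + 49)) = -11*√(√(-39)) = -11*√(I*√39) = -11*39^(¼)*√I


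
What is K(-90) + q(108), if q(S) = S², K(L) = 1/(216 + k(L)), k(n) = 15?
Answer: 2694385/231 ≈ 11664.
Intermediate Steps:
K(L) = 1/231 (K(L) = 1/(216 + 15) = 1/231)
K(-90) + q(108) = 1/231 + 108² = 1/231 + 11664 = 2694385/231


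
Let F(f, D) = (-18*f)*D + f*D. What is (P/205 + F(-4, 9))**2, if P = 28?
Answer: 15747238144/42025 ≈ 3.7471e+5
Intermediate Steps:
F(f, D) = -17*D*f (F(f, D) = -18*D*f + D*f = -17*D*f)
(P/205 + F(-4, 9))**2 = (28/205 - 17*9*(-4))**2 = (28*(1/205) + 612)**2 = (28/205 + 612)**2 = (125488/205)**2 = 15747238144/42025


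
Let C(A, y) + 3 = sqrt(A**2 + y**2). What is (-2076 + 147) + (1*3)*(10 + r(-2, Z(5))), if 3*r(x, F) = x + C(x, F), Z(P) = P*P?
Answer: -1904 + sqrt(629) ≈ -1878.9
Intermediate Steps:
C(A, y) = -3 + sqrt(A**2 + y**2)
Z(P) = P**2
r(x, F) = -1 + x/3 + sqrt(F**2 + x**2)/3 (r(x, F) = (x + (-3 + sqrt(x**2 + F**2)))/3 = (x + (-3 + sqrt(F**2 + x**2)))/3 = (-3 + x + sqrt(F**2 + x**2))/3 = -1 + x/3 + sqrt(F**2 + x**2)/3)
(-2076 + 147) + (1*3)*(10 + r(-2, Z(5))) = (-2076 + 147) + (1*3)*(10 + (-1 + (1/3)*(-2) + sqrt((5**2)**2 + (-2)**2)/3)) = -1929 + 3*(10 + (-1 - 2/3 + sqrt(25**2 + 4)/3)) = -1929 + 3*(10 + (-1 - 2/3 + sqrt(625 + 4)/3)) = -1929 + 3*(10 + (-1 - 2/3 + sqrt(629)/3)) = -1929 + 3*(10 + (-5/3 + sqrt(629)/3)) = -1929 + 3*(25/3 + sqrt(629)/3) = -1929 + (25 + sqrt(629)) = -1904 + sqrt(629)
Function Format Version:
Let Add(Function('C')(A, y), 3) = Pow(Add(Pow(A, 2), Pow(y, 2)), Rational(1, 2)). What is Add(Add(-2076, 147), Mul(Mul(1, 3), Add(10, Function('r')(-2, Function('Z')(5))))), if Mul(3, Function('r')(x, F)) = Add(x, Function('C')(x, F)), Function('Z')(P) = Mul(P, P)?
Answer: Add(-1904, Pow(629, Rational(1, 2))) ≈ -1878.9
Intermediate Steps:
Function('C')(A, y) = Add(-3, Pow(Add(Pow(A, 2), Pow(y, 2)), Rational(1, 2)))
Function('Z')(P) = Pow(P, 2)
Function('r')(x, F) = Add(-1, Mul(Rational(1, 3), x), Mul(Rational(1, 3), Pow(Add(Pow(F, 2), Pow(x, 2)), Rational(1, 2)))) (Function('r')(x, F) = Mul(Rational(1, 3), Add(x, Add(-3, Pow(Add(Pow(x, 2), Pow(F, 2)), Rational(1, 2))))) = Mul(Rational(1, 3), Add(x, Add(-3, Pow(Add(Pow(F, 2), Pow(x, 2)), Rational(1, 2))))) = Mul(Rational(1, 3), Add(-3, x, Pow(Add(Pow(F, 2), Pow(x, 2)), Rational(1, 2)))) = Add(-1, Mul(Rational(1, 3), x), Mul(Rational(1, 3), Pow(Add(Pow(F, 2), Pow(x, 2)), Rational(1, 2)))))
Add(Add(-2076, 147), Mul(Mul(1, 3), Add(10, Function('r')(-2, Function('Z')(5))))) = Add(Add(-2076, 147), Mul(Mul(1, 3), Add(10, Add(-1, Mul(Rational(1, 3), -2), Mul(Rational(1, 3), Pow(Add(Pow(Pow(5, 2), 2), Pow(-2, 2)), Rational(1, 2))))))) = Add(-1929, Mul(3, Add(10, Add(-1, Rational(-2, 3), Mul(Rational(1, 3), Pow(Add(Pow(25, 2), 4), Rational(1, 2))))))) = Add(-1929, Mul(3, Add(10, Add(-1, Rational(-2, 3), Mul(Rational(1, 3), Pow(Add(625, 4), Rational(1, 2))))))) = Add(-1929, Mul(3, Add(10, Add(-1, Rational(-2, 3), Mul(Rational(1, 3), Pow(629, Rational(1, 2))))))) = Add(-1929, Mul(3, Add(10, Add(Rational(-5, 3), Mul(Rational(1, 3), Pow(629, Rational(1, 2))))))) = Add(-1929, Mul(3, Add(Rational(25, 3), Mul(Rational(1, 3), Pow(629, Rational(1, 2)))))) = Add(-1929, Add(25, Pow(629, Rational(1, 2)))) = Add(-1904, Pow(629, Rational(1, 2)))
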